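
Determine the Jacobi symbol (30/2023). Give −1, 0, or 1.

1

Pull out 2: since 2023 ≡ 7 (mod 8), (2/2023) = +1.
Reciprocity: 15 ≡ 3 and 2023 ≡ 3 (mod 4), so (15/2023) = −(2023/15).
Reduce top mod 15: now compute (13/15).
Reciprocity: 13 ≡ 1 and 15 ≡ 3 (mod 4), so (13/15) = +(15/13).
Reduce top mod 13: now compute (2/13).
Pull out 2: since 13 ≡ 5 (mod 8), (2/13) = -1.
Reached (1/13) = 1. Collecting the sign flips along the way, the symbol is +1.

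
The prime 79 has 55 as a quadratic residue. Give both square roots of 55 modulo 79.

23, 56

Since 79 ≡ 3 (mod 4), a square root of 55 is 55^((79+1)/4) = 55^20 mod 79.
Repeated squaring: 55^2≡23, 55^4≡55, 55^8≡23, 55^16≡55 (mod 79).
55^20 = 55^(16+4) ≡ 23 (mod 79).
Check: 23² = 529 ≡ 55 (mod 79). The two roots are 23 and 56.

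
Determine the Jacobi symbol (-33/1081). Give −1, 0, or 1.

First reduce: -33 ≡ 1048 (mod 1081).
Pull out 2^3: since 1081 ≡ 1 (mod 8), (2/1081) = +1, so (2/1081)^3 = +1.
Reciprocity: 131 ≡ 3 and 1081 ≡ 1 (mod 4), so (131/1081) = +(1081/131).
Reduce top mod 131: now compute (33/131).
Reciprocity: 33 ≡ 1 and 131 ≡ 3 (mod 4), so (33/131) = +(131/33).
Reduce top mod 33: now compute (32/33).
Pull out 2^5: since 33 ≡ 1 (mod 8), (2/33) = +1, so (2/33)^5 = +1.
Reached (1/33) = 1. Collecting the sign flips along the way, the symbol is +1.

1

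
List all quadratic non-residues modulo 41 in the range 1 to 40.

3,6,7,11,12,13,14,15,17,19,22,24,26,27,28,29,30,34,35,38

Square k = 1,…,20 (k and 41−k give the same square):
1²=1, 2²=4, 3²=9, 4²=16, 5²=25, 6²=36, 7²≡8, 8²≡23, 9²≡40, 10²≡18, 11²≡39, 12²≡21, 13²≡5, 14²≡32, 15²≡20, 16²≡10, 17²≡2, 18²≡37, 19²≡33, 20²≡31 (mod 41).
The residues are {1, 2, 4, 5, 8, 9, 10, 16, 18, 20, 21, 23, 25, 31, 32, 33, 36, 37, 39, 40}; the non-residues are the remaining 20 nonzero classes.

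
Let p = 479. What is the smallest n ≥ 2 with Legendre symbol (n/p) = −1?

13

(2/479) = +1, so 2 is a residue.
(3/479) = +1, so 3 is a residue.
(4/479) = +1, so 4 is a residue.
(5/479) = +1, so 5 is a residue.
(6/479) = +1, so 6 is a residue.
(7/479) = +1, so 7 is a residue.
(8/479) = +1, so 8 is a residue.
(9/479) = +1, so 9 is a residue.
(10/479) = +1, so 10 is a residue.
(11/479) = +1, so 11 is a residue.
(12/479) = +1, so 12 is a residue.
(13/479) = −1, so 13 is the smallest positive non-residue mod 479.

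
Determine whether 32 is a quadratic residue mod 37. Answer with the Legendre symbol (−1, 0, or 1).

-1

Pull out 2^5: since 37 ≡ 5 (mod 8), (2/37) = -1, so (2/37)^5 = -1.
Reached (1/37) = 1. Collecting the sign flips along the way, the symbol is -1.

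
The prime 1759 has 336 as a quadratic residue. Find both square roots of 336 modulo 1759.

473, 1286

Since 1759 ≡ 3 (mod 4), a square root of 336 is 336^((1759+1)/4) = 336^440 mod 1759.
Repeated squaring: 336^2≡320, 336^4≡378, 336^8≡405, 336^16≡438, 336^32≡113, 336^64≡456, 336^128≡374, 336^256≡915 (mod 1759).
336^440 = 336^(256+128+32+16+8) ≡ 473 (mod 1759).
Check: 473² = 223729 ≡ 336 (mod 1759). The two roots are 473 and 1286.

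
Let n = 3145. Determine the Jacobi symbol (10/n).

0

Pull out 2: since 3145 ≡ 1 (mod 8), (2/3145) = +1.
Reciprocity: 5 ≡ 1 and 3145 ≡ 1 (mod 4), so (5/3145) = +(3145/5).
Reduce top mod 5: now compute (0/5).
Top reduces to 0: gcd > 1, so the symbol is 0.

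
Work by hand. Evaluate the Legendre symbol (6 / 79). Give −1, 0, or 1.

Pull out 2: since 79 ≡ 7 (mod 8), (2/79) = +1.
Reciprocity: 3 ≡ 3 and 79 ≡ 3 (mod 4), so (3/79) = −(79/3).
Reduce top mod 3: now compute (1/3).
Reached (1/3) = 1. Collecting the sign flips along the way, the symbol is -1.

-1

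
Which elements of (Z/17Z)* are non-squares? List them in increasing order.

Square k = 1,…,8 (k and 17−k give the same square):
1²=1, 2²=4, 3²=9, 4²=16, 5²≡8, 6²≡2, 7²≡15, 8²≡13 (mod 17).
The residues are {1, 2, 4, 8, 9, 13, 15, 16}; the non-residues are the remaining 8 nonzero classes.

3,5,6,7,10,11,12,14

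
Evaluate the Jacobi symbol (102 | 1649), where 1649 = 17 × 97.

Pull out 2: since 1649 ≡ 1 (mod 8), (2/1649) = +1.
Reciprocity: 51 ≡ 3 and 1649 ≡ 1 (mod 4), so (51/1649) = +(1649/51).
Reduce top mod 51: now compute (17/51).
Reciprocity: 17 ≡ 1 and 51 ≡ 3 (mod 4), so (17/51) = +(51/17).
Reduce top mod 17: now compute (0/17).
Top reduces to 0: gcd > 1, so the symbol is 0.

0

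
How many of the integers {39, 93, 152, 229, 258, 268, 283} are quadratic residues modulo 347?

5

(39/347) = +1 → QR.
(93/347) = +1 → QR.
(152/347) = +1 → QR.
(229/347) = +1 → QR.
(258/347) = -1 → non-residue.
(268/347) = +1 → QR.
(283/347) = -1 → non-residue.
Total quadratic residues among the 7: 5.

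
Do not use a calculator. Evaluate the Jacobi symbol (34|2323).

1

Pull out 2: since 2323 ≡ 3 (mod 8), (2/2323) = -1.
Reciprocity: 17 ≡ 1 and 2323 ≡ 3 (mod 4), so (17/2323) = +(2323/17).
Reduce top mod 17: now compute (11/17).
Reciprocity: 11 ≡ 3 and 17 ≡ 1 (mod 4), so (11/17) = +(17/11).
Reduce top mod 11: now compute (6/11).
Pull out 2: since 11 ≡ 3 (mod 8), (2/11) = -1.
Reciprocity: 3 ≡ 3 and 11 ≡ 3 (mod 4), so (3/11) = −(11/3).
Reduce top mod 3: now compute (2/3).
Pull out 2: since 3 ≡ 3 (mod 8), (2/3) = -1.
Reached (1/3) = 1. Collecting the sign flips along the way, the symbol is +1.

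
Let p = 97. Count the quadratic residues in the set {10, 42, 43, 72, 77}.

(10/97) = -1 → non-residue.
(42/97) = -1 → non-residue.
(43/97) = +1 → QR.
(72/97) = +1 → QR.
(77/97) = -1 → non-residue.
Total quadratic residues among the 5: 2.

2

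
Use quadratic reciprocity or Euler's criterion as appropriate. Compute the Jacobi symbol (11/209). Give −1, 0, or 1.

0

Reciprocity: 11 ≡ 3 and 209 ≡ 1 (mod 4), so (11/209) = +(209/11).
Reduce top mod 11: now compute (0/11).
Top reduces to 0: gcd > 1, so the symbol is 0.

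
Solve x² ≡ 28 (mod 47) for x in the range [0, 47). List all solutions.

Since 47 ≡ 3 (mod 4), a square root of 28 is 28^((47+1)/4) = 28^12 mod 47.
Repeated squaring: 28^2≡32, 28^4≡37, 28^8≡6 (mod 47).
28^12 = 28^(8+4) ≡ 34 (mod 47).
Check: 34² = 1156 ≡ 28 (mod 47). The two roots are 13 and 34.

13, 34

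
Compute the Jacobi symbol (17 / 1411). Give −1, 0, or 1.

Reciprocity: 17 ≡ 1 and 1411 ≡ 3 (mod 4), so (17/1411) = +(1411/17).
Reduce top mod 17: now compute (0/17).
Top reduces to 0: gcd > 1, so the symbol is 0.

0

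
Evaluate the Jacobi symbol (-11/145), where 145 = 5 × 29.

-1

First reduce: -11 ≡ 134 (mod 145).
Pull out 2: since 145 ≡ 1 (mod 8), (2/145) = +1.
Reciprocity: 67 ≡ 3 and 145 ≡ 1 (mod 4), so (67/145) = +(145/67).
Reduce top mod 67: now compute (11/67).
Reciprocity: 11 ≡ 3 and 67 ≡ 3 (mod 4), so (11/67) = −(67/11).
Reduce top mod 11: now compute (1/11).
Reached (1/11) = 1. Collecting the sign flips along the way, the symbol is -1.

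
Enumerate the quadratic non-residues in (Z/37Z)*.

2,5,6,8,13,14,15,17,18,19,20,22,23,24,29,31,32,35

Square k = 1,…,18 (k and 37−k give the same square):
1²=1, 2²=4, 3²=9, 4²=16, 5²=25, 6²=36, 7²≡12, 8²≡27, 9²≡7, 10²≡26, 11²≡10, 12²≡33, 13²≡21, 14²≡11, 15²≡3, 16²≡34, 17²≡30, 18²≡28 (mod 37).
The residues are {1, 3, 4, 7, 9, 10, 11, 12, 16, 21, 25, 26, 27, 28, 30, 33, 34, 36}; the non-residues are the remaining 18 nonzero classes.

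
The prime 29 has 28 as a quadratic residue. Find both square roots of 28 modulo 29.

29 ≡ 1 (mod 4), so we find a root by search.
Trying successive values, 12² = 144 ≡ 28 (mod 29). The other root is 29 − 12 = 17.

12, 17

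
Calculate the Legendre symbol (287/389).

Reciprocity: 287 ≡ 3 and 389 ≡ 1 (mod 4), so (287/389) = +(389/287).
Reduce top mod 287: now compute (102/287).
Pull out 2: since 287 ≡ 7 (mod 8), (2/287) = +1.
Reciprocity: 51 ≡ 3 and 287 ≡ 3 (mod 4), so (51/287) = −(287/51).
Reduce top mod 51: now compute (32/51).
Pull out 2^5: since 51 ≡ 3 (mod 8), (2/51) = -1, so (2/51)^5 = -1.
Reached (1/51) = 1. Collecting the sign flips along the way, the symbol is +1.

1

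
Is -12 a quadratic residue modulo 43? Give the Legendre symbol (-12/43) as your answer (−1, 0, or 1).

Euler's criterion: (-12/43) ≡ 31^21 (mod 43).
31^2 ≡ 15 (mod 43)
31^4 ≡ 10 (mod 43)
31^8 ≡ 14 (mod 43)
31^16 ≡ 24 (mod 43)
31^21 = 31^(16+4+1) ≡ 1 (mod 43).
Result is 1, so (-12/43) = 1.

1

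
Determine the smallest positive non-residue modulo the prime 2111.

7

(2/2111) = +1, so 2 is a residue.
(3/2111) = +1, so 3 is a residue.
(4/2111) = +1, so 4 is a residue.
(5/2111) = +1, so 5 is a residue.
(6/2111) = +1, so 6 is a residue.
(7/2111) = −1, so 7 is the smallest positive non-residue mod 2111.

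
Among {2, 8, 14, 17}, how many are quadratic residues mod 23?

(2/23) = +1 → QR.
(8/23) = +1 → QR.
(14/23) = -1 → non-residue.
(17/23) = -1 → non-residue.
Total quadratic residues among the 4: 2.

2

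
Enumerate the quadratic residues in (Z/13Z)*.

1, 3, 4, 9, 10, 12

Square k = 1,…,6 (k and 13−k give the same square):
1²=1, 2²=4, 3²=9, 4²≡3, 5²≡12, 6²≡10 (mod 13).
So the quadratic residues mod 13 are {1, 3, 4, 9, 10, 12}.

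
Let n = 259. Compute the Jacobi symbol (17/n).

Reciprocity: 17 ≡ 1 and 259 ≡ 3 (mod 4), so (17/259) = +(259/17).
Reduce top mod 17: now compute (4/17).
Pull out 2^2: since 17 ≡ 1 (mod 8), (2/17) = +1, so (2/17)^2 = +1.
Reached (1/17) = 1. Collecting the sign flips along the way, the symbol is +1.

1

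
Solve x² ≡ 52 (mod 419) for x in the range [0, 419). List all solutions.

142, 277

Since 419 ≡ 3 (mod 4), a square root of 52 is 52^((419+1)/4) = 52^105 mod 419.
Repeated squaring: 52^2≡190, 52^4≡66, 52^8≡166, 52^16≡321, 52^32≡386, 52^64≡251 (mod 419).
52^105 = 52^(64+32+8+1) ≡ 142 (mod 419).
Check: 142² = 20164 ≡ 52 (mod 419). The two roots are 142 and 277.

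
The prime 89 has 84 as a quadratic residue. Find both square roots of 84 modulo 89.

89 ≡ 1 (mod 4), so we find a root by search.
Trying successive values, 23² = 529 ≡ 84 (mod 89). The other root is 89 − 23 = 66.

23, 66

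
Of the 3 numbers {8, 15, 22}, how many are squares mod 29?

(8/29) = -1 → non-residue.
(15/29) = -1 → non-residue.
(22/29) = +1 → QR.
Total quadratic residues among the 3: 1.

1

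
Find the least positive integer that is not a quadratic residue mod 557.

2

(2/557) = −1, so 2 is the smallest positive non-residue mod 557.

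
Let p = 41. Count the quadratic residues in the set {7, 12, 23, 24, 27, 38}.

(7/41) = -1 → non-residue.
(12/41) = -1 → non-residue.
(23/41) = +1 → QR.
(24/41) = -1 → non-residue.
(27/41) = -1 → non-residue.
(38/41) = -1 → non-residue.
Total quadratic residues among the 6: 1.

1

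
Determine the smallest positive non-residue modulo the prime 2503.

3

(2/2503) = +1, so 2 is a residue.
(3/2503) = −1, so 3 is the smallest positive non-residue mod 2503.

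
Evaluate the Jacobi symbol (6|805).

-1

Pull out 2: since 805 ≡ 5 (mod 8), (2/805) = -1.
Reciprocity: 3 ≡ 3 and 805 ≡ 1 (mod 4), so (3/805) = +(805/3).
Reduce top mod 3: now compute (1/3).
Reached (1/3) = 1. Collecting the sign flips along the way, the symbol is -1.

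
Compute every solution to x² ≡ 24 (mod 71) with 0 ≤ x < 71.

33, 38

Since 71 ≡ 3 (mod 4), a square root of 24 is 24^((71+1)/4) = 24^18 mod 71.
Repeated squaring: 24^2≡8, 24^4≡64, 24^8≡49, 24^16≡58 (mod 71).
24^18 = 24^(16+2) ≡ 38 (mod 71).
Check: 38² = 1444 ≡ 24 (mod 71). The two roots are 33 and 38.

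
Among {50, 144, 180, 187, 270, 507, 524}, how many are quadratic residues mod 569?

(50/569) = +1 → QR.
(144/569) = +1 → QR.
(180/569) = +1 → QR.
(187/569) = -1 → non-residue.
(270/569) = -1 → non-residue.
(507/569) = -1 → non-residue.
(524/569) = +1 → QR.
Total quadratic residues among the 7: 4.

4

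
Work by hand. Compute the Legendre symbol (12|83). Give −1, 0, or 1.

1

Pull out 2^2: since 83 ≡ 3 (mod 8), (2/83) = -1, so (2/83)^2 = +1.
Reciprocity: 3 ≡ 3 and 83 ≡ 3 (mod 4), so (3/83) = −(83/3).
Reduce top mod 3: now compute (2/3).
Pull out 2: since 3 ≡ 3 (mod 8), (2/3) = -1.
Reached (1/3) = 1. Collecting the sign flips along the way, the symbol is +1.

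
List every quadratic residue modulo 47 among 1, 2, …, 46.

1 2 3 4 6 7 8 9 12 14 16 17 18 21 24 25 27 28 32 34 36 37 42

Square k = 1,…,23 (k and 47−k give the same square):
1²=1, 2²=4, 3²=9, 4²=16, 5²=25, 6²=36, 7²≡2, 8²≡17, 9²≡34, 10²≡6, 11²≡27, 12²≡3, 13²≡28, 14²≡8, 15²≡37, 16²≡21, 17²≡7, 18²≡42, 19²≡32, 20²≡24, 21²≡18, 22²≡14, 23²≡12 (mod 47).
So the quadratic residues mod 47 are {1, 2, 3, 4, 6, 7, 8, 9, 12, 14, 16, 17, 18, 21, 24, 25, 27, 28, 32, 34, 36, 37, 42}.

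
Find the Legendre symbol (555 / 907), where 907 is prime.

Reciprocity: 555 ≡ 3 and 907 ≡ 3 (mod 4), so (555/907) = −(907/555).
Reduce top mod 555: now compute (352/555).
Pull out 2^5: since 555 ≡ 3 (mod 8), (2/555) = -1, so (2/555)^5 = -1.
Reciprocity: 11 ≡ 3 and 555 ≡ 3 (mod 4), so (11/555) = −(555/11).
Reduce top mod 11: now compute (5/11).
Reciprocity: 5 ≡ 1 and 11 ≡ 3 (mod 4), so (5/11) = +(11/5).
Reduce top mod 5: now compute (1/5).
Reached (1/5) = 1. Collecting the sign flips along the way, the symbol is -1.

-1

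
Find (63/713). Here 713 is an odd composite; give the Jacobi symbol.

-1

Reciprocity: 63 ≡ 3 and 713 ≡ 1 (mod 4), so (63/713) = +(713/63).
Reduce top mod 63: now compute (20/63).
Pull out 2^2: since 63 ≡ 7 (mod 8), (2/63) = +1, so (2/63)^2 = +1.
Reciprocity: 5 ≡ 1 and 63 ≡ 3 (mod 4), so (5/63) = +(63/5).
Reduce top mod 5: now compute (3/5).
Reciprocity: 3 ≡ 3 and 5 ≡ 1 (mod 4), so (3/5) = +(5/3).
Reduce top mod 3: now compute (2/3).
Pull out 2: since 3 ≡ 3 (mod 8), (2/3) = -1.
Reached (1/3) = 1. Collecting the sign flips along the way, the symbol is -1.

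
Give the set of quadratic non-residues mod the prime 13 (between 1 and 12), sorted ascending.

Square k = 1,…,6 (k and 13−k give the same square):
1²=1, 2²=4, 3²=9, 4²≡3, 5²≡12, 6²≡10 (mod 13).
The residues are {1, 3, 4, 9, 10, 12}; the non-residues are the remaining 6 nonzero classes.

2,5,6,7,8,11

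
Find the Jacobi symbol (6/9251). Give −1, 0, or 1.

-1

Pull out 2: since 9251 ≡ 3 (mod 8), (2/9251) = -1.
Reciprocity: 3 ≡ 3 and 9251 ≡ 3 (mod 4), so (3/9251) = −(9251/3).
Reduce top mod 3: now compute (2/3).
Pull out 2: since 3 ≡ 3 (mod 8), (2/3) = -1.
Reached (1/3) = 1. Collecting the sign flips along the way, the symbol is -1.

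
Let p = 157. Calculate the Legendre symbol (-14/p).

1

Euler's criterion: (-14/157) ≡ 143^78 (mod 157).
143^2 ≡ 39 (mod 157)
143^4 ≡ 108 (mod 157)
143^8 ≡ 46 (mod 157)
143^16 ≡ 75 (mod 157)
143^32 ≡ 130 (mod 157)
143^64 ≡ 101 (mod 157)
143^78 = 143^(64+8+4+2) ≡ 1 (mod 157).
Result is 1, so (-14/157) = 1.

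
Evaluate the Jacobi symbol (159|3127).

0

Reciprocity: 159 ≡ 3 and 3127 ≡ 3 (mod 4), so (159/3127) = −(3127/159).
Reduce top mod 159: now compute (106/159).
Pull out 2: since 159 ≡ 7 (mod 8), (2/159) = +1.
Reciprocity: 53 ≡ 1 and 159 ≡ 3 (mod 4), so (53/159) = +(159/53).
Reduce top mod 53: now compute (0/53).
Top reduces to 0: gcd > 1, so the symbol is 0.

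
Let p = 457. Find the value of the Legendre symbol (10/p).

Pull out 2: since 457 ≡ 1 (mod 8), (2/457) = +1.
Reciprocity: 5 ≡ 1 and 457 ≡ 1 (mod 4), so (5/457) = +(457/5).
Reduce top mod 5: now compute (2/5).
Pull out 2: since 5 ≡ 5 (mod 8), (2/5) = -1.
Reached (1/5) = 1. Collecting the sign flips along the way, the symbol is -1.

-1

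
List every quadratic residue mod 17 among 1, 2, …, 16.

Square k = 1,…,8 (k and 17−k give the same square):
1²=1, 2²=4, 3²=9, 4²=16, 5²≡8, 6²≡2, 7²≡15, 8²≡13 (mod 17).
So the quadratic residues mod 17 are {1, 2, 4, 8, 9, 13, 15, 16}.

1, 2, 4, 8, 9, 13, 15, 16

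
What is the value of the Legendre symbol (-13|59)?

1

Euler's criterion: (-13/59) ≡ 46^29 (mod 59).
46^2 ≡ 51 (mod 59)
46^4 ≡ 5 (mod 59)
46^8 ≡ 25 (mod 59)
46^16 ≡ 35 (mod 59)
46^29 = 46^(16+8+4+1) ≡ 1 (mod 59).
Result is 1, so (-13/59) = 1.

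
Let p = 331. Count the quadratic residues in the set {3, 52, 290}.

(3/331) = -1 → non-residue.
(52/331) = -1 → non-residue.
(290/331) = +1 → QR.
Total quadratic residues among the 3: 1.

1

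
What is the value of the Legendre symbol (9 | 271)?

Reciprocity: 9 ≡ 1 and 271 ≡ 3 (mod 4), so (9/271) = +(271/9).
Reduce top mod 9: now compute (1/9).
Reached (1/9) = 1. Collecting the sign flips along the way, the symbol is +1.

1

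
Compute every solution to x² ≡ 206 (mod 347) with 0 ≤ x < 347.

30, 317

Since 347 ≡ 3 (mod 4), a square root of 206 is 206^((347+1)/4) = 206^87 mod 347.
Repeated squaring: 206^2≡102, 206^4≡341, 206^8≡36, 206^16≡255, 206^32≡136, 206^64≡105 (mod 347).
206^87 = 206^(64+16+4+2+1) ≡ 30 (mod 347).
Check: 30² = 900 ≡ 206 (mod 347). The two roots are 30 and 317.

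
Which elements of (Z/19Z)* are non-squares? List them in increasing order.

Square k = 1,…,9 (k and 19−k give the same square):
1²=1, 2²=4, 3²=9, 4²=16, 5²≡6, 6²≡17, 7²≡11, 8²≡7, 9²≡5 (mod 19).
The residues are {1, 4, 5, 6, 7, 9, 11, 16, 17}; the non-residues are the remaining 9 nonzero classes.

2 3 8 10 12 13 14 15 18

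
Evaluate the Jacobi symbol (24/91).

1

Pull out 2^3: since 91 ≡ 3 (mod 8), (2/91) = -1, so (2/91)^3 = -1.
Reciprocity: 3 ≡ 3 and 91 ≡ 3 (mod 4), so (3/91) = −(91/3).
Reduce top mod 3: now compute (1/3).
Reached (1/3) = 1. Collecting the sign flips along the way, the symbol is +1.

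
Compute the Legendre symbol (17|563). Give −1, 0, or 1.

Reciprocity: 17 ≡ 1 and 563 ≡ 3 (mod 4), so (17/563) = +(563/17).
Reduce top mod 17: now compute (2/17).
Pull out 2: since 17 ≡ 1 (mod 8), (2/17) = +1.
Reached (1/17) = 1. Collecting the sign flips along the way, the symbol is +1.

1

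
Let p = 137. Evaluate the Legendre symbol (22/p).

Euler's criterion: (22/137) ≡ 22^68 (mod 137).
22^2 ≡ 73 (mod 137)
22^4 ≡ 123 (mod 137)
22^8 ≡ 59 (mod 137)
22^16 ≡ 56 (mod 137)
22^32 ≡ 122 (mod 137)
22^64 ≡ 88 (mod 137)
22^68 = 22^(64+4) ≡ 1 (mod 137).
Result is 1, so (22/137) = 1.

1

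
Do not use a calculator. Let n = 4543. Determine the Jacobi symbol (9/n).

1

Reciprocity: 9 ≡ 1 and 4543 ≡ 3 (mod 4), so (9/4543) = +(4543/9).
Reduce top mod 9: now compute (7/9).
Reciprocity: 7 ≡ 3 and 9 ≡ 1 (mod 4), so (7/9) = +(9/7).
Reduce top mod 7: now compute (2/7).
Pull out 2: since 7 ≡ 7 (mod 8), (2/7) = +1.
Reached (1/7) = 1. Collecting the sign flips along the way, the symbol is +1.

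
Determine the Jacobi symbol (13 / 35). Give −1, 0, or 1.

Reciprocity: 13 ≡ 1 and 35 ≡ 3 (mod 4), so (13/35) = +(35/13).
Reduce top mod 13: now compute (9/13).
Reciprocity: 9 ≡ 1 and 13 ≡ 1 (mod 4), so (9/13) = +(13/9).
Reduce top mod 9: now compute (4/9).
Pull out 2^2: since 9 ≡ 1 (mod 8), (2/9) = +1, so (2/9)^2 = +1.
Reached (1/9) = 1. Collecting the sign flips along the way, the symbol is +1.

1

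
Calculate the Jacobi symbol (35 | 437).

Reciprocity: 35 ≡ 3 and 437 ≡ 1 (mod 4), so (35/437) = +(437/35).
Reduce top mod 35: now compute (17/35).
Reciprocity: 17 ≡ 1 and 35 ≡ 3 (mod 4), so (17/35) = +(35/17).
Reduce top mod 17: now compute (1/17).
Reached (1/17) = 1. Collecting the sign flips along the way, the symbol is +1.

1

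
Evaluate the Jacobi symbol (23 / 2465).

1

Reciprocity: 23 ≡ 3 and 2465 ≡ 1 (mod 4), so (23/2465) = +(2465/23).
Reduce top mod 23: now compute (4/23).
Pull out 2^2: since 23 ≡ 7 (mod 8), (2/23) = +1, so (2/23)^2 = +1.
Reached (1/23) = 1. Collecting the sign flips along the way, the symbol is +1.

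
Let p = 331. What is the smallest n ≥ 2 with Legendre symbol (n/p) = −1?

2

(2/331) = −1, so 2 is the smallest positive non-residue mod 331.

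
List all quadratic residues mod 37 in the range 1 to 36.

1 3 4 7 9 10 11 12 16 21 25 26 27 28 30 33 34 36

Square k = 1,…,18 (k and 37−k give the same square):
1²=1, 2²=4, 3²=9, 4²=16, 5²=25, 6²=36, 7²≡12, 8²≡27, 9²≡7, 10²≡26, 11²≡10, 12²≡33, 13²≡21, 14²≡11, 15²≡3, 16²≡34, 17²≡30, 18²≡28 (mod 37).
So the quadratic residues mod 37 are {1, 3, 4, 7, 9, 10, 11, 12, 16, 21, 25, 26, 27, 28, 30, 33, 34, 36}.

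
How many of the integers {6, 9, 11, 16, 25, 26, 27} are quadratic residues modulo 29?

(6/29) = +1 → QR.
(9/29) = +1 → QR.
(11/29) = -1 → non-residue.
(16/29) = +1 → QR.
(25/29) = +1 → QR.
(26/29) = -1 → non-residue.
(27/29) = -1 → non-residue.
Total quadratic residues among the 7: 4.

4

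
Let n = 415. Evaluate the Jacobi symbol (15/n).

0

Reciprocity: 15 ≡ 3 and 415 ≡ 3 (mod 4), so (15/415) = −(415/15).
Reduce top mod 15: now compute (10/15).
Pull out 2: since 15 ≡ 7 (mod 8), (2/15) = +1.
Reciprocity: 5 ≡ 1 and 15 ≡ 3 (mod 4), so (5/15) = +(15/5).
Reduce top mod 5: now compute (0/5).
Top reduces to 0: gcd > 1, so the symbol is 0.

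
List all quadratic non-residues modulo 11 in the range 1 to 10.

2,6,7,8,10

Square k = 1,…,5 (k and 11−k give the same square):
1²=1, 2²=4, 3²=9, 4²≡5, 5²≡3 (mod 11).
The residues are {1, 3, 4, 5, 9}; the non-residues are the remaining 5 nonzero classes.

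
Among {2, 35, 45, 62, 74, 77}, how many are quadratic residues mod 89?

(2/89) = +1 → QR.
(35/89) = -1 → non-residue.
(45/89) = +1 → QR.
(62/89) = -1 → non-residue.
(74/89) = -1 → non-residue.
(77/89) = -1 → non-residue.
Total quadratic residues among the 6: 2.

2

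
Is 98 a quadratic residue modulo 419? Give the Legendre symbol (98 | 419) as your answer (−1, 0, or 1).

-1

Pull out 2: since 419 ≡ 3 (mod 8), (2/419) = -1.
Reciprocity: 49 ≡ 1 and 419 ≡ 3 (mod 4), so (49/419) = +(419/49).
Reduce top mod 49: now compute (27/49).
Reciprocity: 27 ≡ 3 and 49 ≡ 1 (mod 4), so (27/49) = +(49/27).
Reduce top mod 27: now compute (22/27).
Pull out 2: since 27 ≡ 3 (mod 8), (2/27) = -1.
Reciprocity: 11 ≡ 3 and 27 ≡ 3 (mod 4), so (11/27) = −(27/11).
Reduce top mod 11: now compute (5/11).
Reciprocity: 5 ≡ 1 and 11 ≡ 3 (mod 4), so (5/11) = +(11/5).
Reduce top mod 5: now compute (1/5).
Reached (1/5) = 1. Collecting the sign flips along the way, the symbol is -1.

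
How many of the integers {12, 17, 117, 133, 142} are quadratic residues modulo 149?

3

(12/149) = -1 → non-residue.
(17/149) = +1 → QR.
(117/149) = -1 → non-residue.
(133/149) = +1 → QR.
(142/149) = +1 → QR.
Total quadratic residues among the 5: 3.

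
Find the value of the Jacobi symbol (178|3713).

Pull out 2: since 3713 ≡ 1 (mod 8), (2/3713) = +1.
Reciprocity: 89 ≡ 1 and 3713 ≡ 1 (mod 4), so (89/3713) = +(3713/89).
Reduce top mod 89: now compute (64/89).
Pull out 2^6: since 89 ≡ 1 (mod 8), (2/89) = +1, so (2/89)^6 = +1.
Reached (1/89) = 1. Collecting the sign flips along the way, the symbol is +1.

1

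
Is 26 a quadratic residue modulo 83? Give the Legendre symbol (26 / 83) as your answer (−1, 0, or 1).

1

Pull out 2: since 83 ≡ 3 (mod 8), (2/83) = -1.
Reciprocity: 13 ≡ 1 and 83 ≡ 3 (mod 4), so (13/83) = +(83/13).
Reduce top mod 13: now compute (5/13).
Reciprocity: 5 ≡ 1 and 13 ≡ 1 (mod 4), so (5/13) = +(13/5).
Reduce top mod 5: now compute (3/5).
Reciprocity: 3 ≡ 3 and 5 ≡ 1 (mod 4), so (3/5) = +(5/3).
Reduce top mod 3: now compute (2/3).
Pull out 2: since 3 ≡ 3 (mod 8), (2/3) = -1.
Reached (1/3) = 1. Collecting the sign flips along the way, the symbol is +1.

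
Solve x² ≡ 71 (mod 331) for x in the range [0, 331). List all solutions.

140, 191

Since 331 ≡ 3 (mod 4), a square root of 71 is 71^((331+1)/4) = 71^83 mod 331.
Repeated squaring: 71^2≡76, 71^4≡149, 71^8≡24, 71^16≡245, 71^32≡114, 71^64≡87 (mod 331).
71^83 = 71^(64+16+2+1) ≡ 191 (mod 331).
Check: 191² = 36481 ≡ 71 (mod 331). The two roots are 140 and 191.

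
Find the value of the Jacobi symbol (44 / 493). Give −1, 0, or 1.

1

Pull out 2^2: since 493 ≡ 5 (mod 8), (2/493) = -1, so (2/493)^2 = +1.
Reciprocity: 11 ≡ 3 and 493 ≡ 1 (mod 4), so (11/493) = +(493/11).
Reduce top mod 11: now compute (9/11).
Reciprocity: 9 ≡ 1 and 11 ≡ 3 (mod 4), so (9/11) = +(11/9).
Reduce top mod 9: now compute (2/9).
Pull out 2: since 9 ≡ 1 (mod 8), (2/9) = +1.
Reached (1/9) = 1. Collecting the sign flips along the way, the symbol is +1.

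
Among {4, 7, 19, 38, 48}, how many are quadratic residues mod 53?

3

(4/53) = +1 → QR.
(7/53) = +1 → QR.
(19/53) = -1 → non-residue.
(38/53) = +1 → QR.
(48/53) = -1 → non-residue.
Total quadratic residues among the 5: 3.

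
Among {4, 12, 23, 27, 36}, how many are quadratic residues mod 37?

(4/37) = +1 → QR.
(12/37) = +1 → QR.
(23/37) = -1 → non-residue.
(27/37) = +1 → QR.
(36/37) = +1 → QR.
Total quadratic residues among the 5: 4.

4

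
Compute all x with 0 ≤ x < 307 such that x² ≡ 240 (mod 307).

94, 213

Since 307 ≡ 3 (mod 4), a square root of 240 is 240^((307+1)/4) = 240^77 mod 307.
Repeated squaring: 240^2≡191, 240^4≡255, 240^8≡248, 240^16≡104, 240^32≡71, 240^64≡129 (mod 307).
240^77 = 240^(64+8+4+1) ≡ 94 (mod 307).
Check: 94² = 8836 ≡ 240 (mod 307). The two roots are 94 and 213.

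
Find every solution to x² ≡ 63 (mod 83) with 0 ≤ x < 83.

35, 48

Since 83 ≡ 3 (mod 4), a square root of 63 is 63^((83+1)/4) = 63^21 mod 83.
Repeated squaring: 63^2≡68, 63^4≡59, 63^8≡78, 63^16≡25 (mod 83).
63^21 = 63^(16+4+1) ≡ 48 (mod 83).
Check: 48² = 2304 ≡ 63 (mod 83). The two roots are 35 and 48.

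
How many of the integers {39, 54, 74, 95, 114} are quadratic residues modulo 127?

1

(39/127) = -1 → non-residue.
(54/127) = -1 → non-residue.
(74/127) = +1 → QR.
(95/127) = -1 → non-residue.
(114/127) = -1 → non-residue.
Total quadratic residues among the 5: 1.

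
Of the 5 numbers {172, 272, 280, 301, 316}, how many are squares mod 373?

2

(172/373) = -1 → non-residue.
(272/373) = +1 → QR.
(280/373) = +1 → QR.
(301/373) = -1 → non-residue.
(316/373) = -1 → non-residue.
Total quadratic residues among the 5: 2.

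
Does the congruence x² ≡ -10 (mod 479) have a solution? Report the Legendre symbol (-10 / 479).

First reduce: -10 ≡ 469 (mod 479).
Reciprocity: 469 ≡ 1 and 479 ≡ 3 (mod 4), so (469/479) = +(479/469).
Reduce top mod 469: now compute (10/469).
Pull out 2: since 469 ≡ 5 (mod 8), (2/469) = -1.
Reciprocity: 5 ≡ 1 and 469 ≡ 1 (mod 4), so (5/469) = +(469/5).
Reduce top mod 5: now compute (4/5).
Pull out 2^2: since 5 ≡ 5 (mod 8), (2/5) = -1, so (2/5)^2 = +1.
Reached (1/5) = 1. Collecting the sign flips along the way, the symbol is -1.

-1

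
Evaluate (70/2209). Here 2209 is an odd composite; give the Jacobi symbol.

1

Pull out 2: since 2209 ≡ 1 (mod 8), (2/2209) = +1.
Reciprocity: 35 ≡ 3 and 2209 ≡ 1 (mod 4), so (35/2209) = +(2209/35).
Reduce top mod 35: now compute (4/35).
Pull out 2^2: since 35 ≡ 3 (mod 8), (2/35) = -1, so (2/35)^2 = +1.
Reached (1/35) = 1. Collecting the sign flips along the way, the symbol is +1.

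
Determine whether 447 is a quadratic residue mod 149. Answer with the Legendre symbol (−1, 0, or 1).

First reduce: 447 ≡ 0 (mod 149).
Top reduces to 0: gcd > 1, so the symbol is 0.

0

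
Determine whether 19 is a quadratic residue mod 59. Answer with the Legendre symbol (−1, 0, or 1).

1

Euler's criterion: (19/59) ≡ 19^29 (mod 59).
19^2 ≡ 7 (mod 59)
19^4 ≡ 49 (mod 59)
19^8 ≡ 41 (mod 59)
19^16 ≡ 29 (mod 59)
19^29 = 19^(16+8+4+1) ≡ 1 (mod 59).
Result is 1, so (19/59) = 1.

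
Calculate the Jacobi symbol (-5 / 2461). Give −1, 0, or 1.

First reduce: -5 ≡ 2456 (mod 2461).
Pull out 2^3: since 2461 ≡ 5 (mod 8), (2/2461) = -1, so (2/2461)^3 = -1.
Reciprocity: 307 ≡ 3 and 2461 ≡ 1 (mod 4), so (307/2461) = +(2461/307).
Reduce top mod 307: now compute (5/307).
Reciprocity: 5 ≡ 1 and 307 ≡ 3 (mod 4), so (5/307) = +(307/5).
Reduce top mod 5: now compute (2/5).
Pull out 2: since 5 ≡ 5 (mod 8), (2/5) = -1.
Reached (1/5) = 1. Collecting the sign flips along the way, the symbol is +1.

1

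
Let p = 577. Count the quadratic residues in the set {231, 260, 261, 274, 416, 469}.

(231/577) = -1 → non-residue.
(260/577) = +1 → QR.
(261/577) = -1 → non-residue.
(274/577) = -1 → non-residue.
(416/577) = -1 → non-residue.
(469/577) = +1 → QR.
Total quadratic residues among the 6: 2.

2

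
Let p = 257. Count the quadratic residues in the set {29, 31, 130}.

2

(29/257) = +1 → QR.
(31/257) = +1 → QR.
(130/257) = -1 → non-residue.
Total quadratic residues among the 3: 2.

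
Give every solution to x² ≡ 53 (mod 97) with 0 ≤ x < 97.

97 ≡ 1 (mod 4), so we find a root by search.
Trying successive values, 21² = 441 ≡ 53 (mod 97). The other root is 97 − 21 = 76.

21, 76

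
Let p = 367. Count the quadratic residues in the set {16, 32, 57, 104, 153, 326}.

(16/367) = +1 → QR.
(32/367) = +1 → QR.
(57/367) = +1 → QR.
(104/367) = +1 → QR.
(153/367) = -1 → non-residue.
(326/367) = -1 → non-residue.
Total quadratic residues among the 6: 4.

4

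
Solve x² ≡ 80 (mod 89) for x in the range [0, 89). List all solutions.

13, 76

89 ≡ 1 (mod 4), so we find a root by search.
Trying successive values, 13² = 169 ≡ 80 (mod 89). The other root is 89 − 13 = 76.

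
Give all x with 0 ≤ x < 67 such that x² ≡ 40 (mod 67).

24, 43

Since 67 ≡ 3 (mod 4), a square root of 40 is 40^((67+1)/4) = 40^17 mod 67.
Repeated squaring: 40^2≡59, 40^4≡64, 40^8≡9, 40^16≡14 (mod 67).
40^17 = 40^(16+1) ≡ 24 (mod 67).
Check: 24² = 576 ≡ 40 (mod 67). The two roots are 24 and 43.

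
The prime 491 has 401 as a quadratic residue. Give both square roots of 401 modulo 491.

Since 491 ≡ 3 (mod 4), a square root of 401 is 401^((491+1)/4) = 401^123 mod 491.
Repeated squaring: 401^2≡244, 401^4≡125, 401^8≡404, 401^16≡204, 401^32≡372, 401^64≡413 (mod 491).
401^123 = 401^(64+32+16+8+2+1) ≡ 210 (mod 491).
Check: 210² = 44100 ≡ 401 (mod 491). The two roots are 210 and 281.

210, 281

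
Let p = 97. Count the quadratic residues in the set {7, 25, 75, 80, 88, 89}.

(7/97) = -1 → non-residue.
(25/97) = +1 → QR.
(75/97) = +1 → QR.
(80/97) = -1 → non-residue.
(88/97) = +1 → QR.
(89/97) = +1 → QR.
Total quadratic residues among the 6: 4.

4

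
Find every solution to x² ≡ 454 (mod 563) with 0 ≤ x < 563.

78, 485

Since 563 ≡ 3 (mod 4), a square root of 454 is 454^((563+1)/4) = 454^141 mod 563.
Repeated squaring: 454^2≡58, 454^4≡549, 454^8≡196, 454^16≡132, 454^32≡534, 454^64≡278, 454^128≡153 (mod 563).
454^141 = 454^(128+8+4+1) ≡ 485 (mod 563).
Check: 485² = 235225 ≡ 454 (mod 563). The two roots are 78 and 485.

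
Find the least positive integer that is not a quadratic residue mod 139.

2

(2/139) = −1, so 2 is the smallest positive non-residue mod 139.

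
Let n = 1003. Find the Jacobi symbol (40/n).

1

Pull out 2^3: since 1003 ≡ 3 (mod 8), (2/1003) = -1, so (2/1003)^3 = -1.
Reciprocity: 5 ≡ 1 and 1003 ≡ 3 (mod 4), so (5/1003) = +(1003/5).
Reduce top mod 5: now compute (3/5).
Reciprocity: 3 ≡ 3 and 5 ≡ 1 (mod 4), so (3/5) = +(5/3).
Reduce top mod 3: now compute (2/3).
Pull out 2: since 3 ≡ 3 (mod 8), (2/3) = -1.
Reached (1/3) = 1. Collecting the sign flips along the way, the symbol is +1.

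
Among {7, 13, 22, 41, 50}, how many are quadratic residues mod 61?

(7/61) = -1 → non-residue.
(13/61) = +1 → QR.
(22/61) = +1 → QR.
(41/61) = +1 → QR.
(50/61) = -1 → non-residue.
Total quadratic residues among the 5: 3.

3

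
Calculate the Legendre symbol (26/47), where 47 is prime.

Pull out 2: since 47 ≡ 7 (mod 8), (2/47) = +1.
Reciprocity: 13 ≡ 1 and 47 ≡ 3 (mod 4), so (13/47) = +(47/13).
Reduce top mod 13: now compute (8/13).
Pull out 2^3: since 13 ≡ 5 (mod 8), (2/13) = -1, so (2/13)^3 = -1.
Reached (1/13) = 1. Collecting the sign flips along the way, the symbol is -1.

-1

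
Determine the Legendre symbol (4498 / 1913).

-1

First reduce: 4498 ≡ 672 (mod 1913).
Pull out 2^5: since 1913 ≡ 1 (mod 8), (2/1913) = +1, so (2/1913)^5 = +1.
Reciprocity: 21 ≡ 1 and 1913 ≡ 1 (mod 4), so (21/1913) = +(1913/21).
Reduce top mod 21: now compute (2/21).
Pull out 2: since 21 ≡ 5 (mod 8), (2/21) = -1.
Reached (1/21) = 1. Collecting the sign flips along the way, the symbol is -1.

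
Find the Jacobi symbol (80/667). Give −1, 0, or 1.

-1

Pull out 2^4: since 667 ≡ 3 (mod 8), (2/667) = -1, so (2/667)^4 = +1.
Reciprocity: 5 ≡ 1 and 667 ≡ 3 (mod 4), so (5/667) = +(667/5).
Reduce top mod 5: now compute (2/5).
Pull out 2: since 5 ≡ 5 (mod 8), (2/5) = -1.
Reached (1/5) = 1. Collecting the sign flips along the way, the symbol is -1.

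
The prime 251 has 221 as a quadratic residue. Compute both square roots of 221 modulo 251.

Since 251 ≡ 3 (mod 4), a square root of 221 is 221^((251+1)/4) = 221^63 mod 251.
Repeated squaring: 221^2≡147, 221^4≡23, 221^8≡27, 221^16≡227, 221^32≡74 (mod 251).
221^63 = 221^(32+16+8+4+2+1) ≡ 35 (mod 251).
Check: 35² = 1225 ≡ 221 (mod 251). The two roots are 35 and 216.

35, 216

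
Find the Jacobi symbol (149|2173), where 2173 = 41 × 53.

Reciprocity: 149 ≡ 1 and 2173 ≡ 1 (mod 4), so (149/2173) = +(2173/149).
Reduce top mod 149: now compute (87/149).
Reciprocity: 87 ≡ 3 and 149 ≡ 1 (mod 4), so (87/149) = +(149/87).
Reduce top mod 87: now compute (62/87).
Pull out 2: since 87 ≡ 7 (mod 8), (2/87) = +1.
Reciprocity: 31 ≡ 3 and 87 ≡ 3 (mod 4), so (31/87) = −(87/31).
Reduce top mod 31: now compute (25/31).
Reciprocity: 25 ≡ 1 and 31 ≡ 3 (mod 4), so (25/31) = +(31/25).
Reduce top mod 25: now compute (6/25).
Pull out 2: since 25 ≡ 1 (mod 8), (2/25) = +1.
Reciprocity: 3 ≡ 3 and 25 ≡ 1 (mod 4), so (3/25) = +(25/3).
Reduce top mod 3: now compute (1/3).
Reached (1/3) = 1. Collecting the sign flips along the way, the symbol is -1.

-1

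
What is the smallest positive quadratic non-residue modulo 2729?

3

(2/2729) = +1, so 2 is a residue.
(3/2729) = −1, so 3 is the smallest positive non-residue mod 2729.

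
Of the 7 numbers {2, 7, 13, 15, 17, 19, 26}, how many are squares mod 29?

2

(2/29) = -1 → non-residue.
(7/29) = +1 → QR.
(13/29) = +1 → QR.
(15/29) = -1 → non-residue.
(17/29) = -1 → non-residue.
(19/29) = -1 → non-residue.
(26/29) = -1 → non-residue.
Total quadratic residues among the 7: 2.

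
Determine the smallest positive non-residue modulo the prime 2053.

2

(2/2053) = −1, so 2 is the smallest positive non-residue mod 2053.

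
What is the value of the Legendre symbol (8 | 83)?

Pull out 2^3: since 83 ≡ 3 (mod 8), (2/83) = -1, so (2/83)^3 = -1.
Reached (1/83) = 1. Collecting the sign flips along the way, the symbol is -1.

-1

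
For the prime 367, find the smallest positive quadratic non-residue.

(2/367) = +1, so 2 is a residue.
(3/367) = −1, so 3 is the smallest positive non-residue mod 367.

3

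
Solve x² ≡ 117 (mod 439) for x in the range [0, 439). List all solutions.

Since 439 ≡ 3 (mod 4), a square root of 117 is 117^((439+1)/4) = 117^110 mod 439.
Repeated squaring: 117^2≡80, 117^4≡254, 117^8≡422, 117^16≡289, 117^32≡111, 117^64≡29 (mod 439).
117^110 = 117^(64+32+8+4+2) ≡ 275 (mod 439).
Check: 275² = 75625 ≡ 117 (mod 439). The two roots are 164 and 275.

164, 275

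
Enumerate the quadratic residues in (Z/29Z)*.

1,4,5,6,7,9,13,16,20,22,23,24,25,28

Square k = 1,…,14 (k and 29−k give the same square):
1²=1, 2²=4, 3²=9, 4²=16, 5²=25, 6²≡7, 7²≡20, 8²≡6, 9²≡23, 10²≡13, 11²≡5, 12²≡28, 13²≡24, 14²≡22 (mod 29).
So the quadratic residues mod 29 are {1, 4, 5, 6, 7, 9, 13, 16, 20, 22, 23, 24, 25, 28}.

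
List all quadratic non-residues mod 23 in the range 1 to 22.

Square k = 1,…,11 (k and 23−k give the same square):
1²=1, 2²=4, 3²=9, 4²=16, 5²≡2, 6²≡13, 7²≡3, 8²≡18, 9²≡12, 10²≡8, 11²≡6 (mod 23).
The residues are {1, 2, 3, 4, 6, 8, 9, 12, 13, 16, 18}; the non-residues are the remaining 11 nonzero classes.

5,7,10,11,14,15,17,19,20,21,22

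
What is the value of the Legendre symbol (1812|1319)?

First reduce: 1812 ≡ 493 (mod 1319).
Reciprocity: 493 ≡ 1 and 1319 ≡ 3 (mod 4), so (493/1319) = +(1319/493).
Reduce top mod 493: now compute (333/493).
Reciprocity: 333 ≡ 1 and 493 ≡ 1 (mod 4), so (333/493) = +(493/333).
Reduce top mod 333: now compute (160/333).
Pull out 2^5: since 333 ≡ 5 (mod 8), (2/333) = -1, so (2/333)^5 = -1.
Reciprocity: 5 ≡ 1 and 333 ≡ 1 (mod 4), so (5/333) = +(333/5).
Reduce top mod 5: now compute (3/5).
Reciprocity: 3 ≡ 3 and 5 ≡ 1 (mod 4), so (3/5) = +(5/3).
Reduce top mod 3: now compute (2/3).
Pull out 2: since 3 ≡ 3 (mod 8), (2/3) = -1.
Reached (1/3) = 1. Collecting the sign flips along the way, the symbol is +1.

1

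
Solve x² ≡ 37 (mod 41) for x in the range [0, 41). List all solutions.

41 ≡ 1 (mod 4), so we find a root by search.
Trying successive values, 18² = 324 ≡ 37 (mod 41). The other root is 41 − 18 = 23.

18, 23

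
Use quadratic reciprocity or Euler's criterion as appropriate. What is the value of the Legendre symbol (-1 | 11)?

-1

First reduce: -1 ≡ 10 (mod 11).
Pull out 2: since 11 ≡ 3 (mod 8), (2/11) = -1.
Reciprocity: 5 ≡ 1 and 11 ≡ 3 (mod 4), so (5/11) = +(11/5).
Reduce top mod 5: now compute (1/5).
Reached (1/5) = 1. Collecting the sign flips along the way, the symbol is -1.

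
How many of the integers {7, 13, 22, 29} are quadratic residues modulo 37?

(7/37) = +1 → QR.
(13/37) = -1 → non-residue.
(22/37) = -1 → non-residue.
(29/37) = -1 → non-residue.
Total quadratic residues among the 4: 1.

1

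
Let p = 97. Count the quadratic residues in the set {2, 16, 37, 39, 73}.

(2/97) = +1 → QR.
(16/97) = +1 → QR.
(37/97) = -1 → non-residue.
(39/97) = -1 → non-residue.
(73/97) = +1 → QR.
Total quadratic residues among the 5: 3.

3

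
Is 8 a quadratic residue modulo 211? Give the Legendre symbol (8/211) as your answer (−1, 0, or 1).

-1

Pull out 2^3: since 211 ≡ 3 (mod 8), (2/211) = -1, so (2/211)^3 = -1.
Reached (1/211) = 1. Collecting the sign flips along the way, the symbol is -1.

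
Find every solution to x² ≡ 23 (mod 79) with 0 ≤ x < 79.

Since 79 ≡ 3 (mod 4), a square root of 23 is 23^((79+1)/4) = 23^20 mod 79.
Repeated squaring: 23^2≡55, 23^4≡23, 23^8≡55, 23^16≡23 (mod 79).
23^20 = 23^(16+4) ≡ 55 (mod 79).
Check: 55² = 3025 ≡ 23 (mod 79). The two roots are 24 and 55.

24, 55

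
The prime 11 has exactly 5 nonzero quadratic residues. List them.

Square k = 1,…,5 (k and 11−k give the same square):
1²=1, 2²=4, 3²=9, 4²≡5, 5²≡3 (mod 11).
So the quadratic residues mod 11 are {1, 3, 4, 5, 9}.

1,3,4,5,9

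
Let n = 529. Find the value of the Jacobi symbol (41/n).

1

Reciprocity: 41 ≡ 1 and 529 ≡ 1 (mod 4), so (41/529) = +(529/41).
Reduce top mod 41: now compute (37/41).
Reciprocity: 37 ≡ 1 and 41 ≡ 1 (mod 4), so (37/41) = +(41/37).
Reduce top mod 37: now compute (4/37).
Pull out 2^2: since 37 ≡ 5 (mod 8), (2/37) = -1, so (2/37)^2 = +1.
Reached (1/37) = 1. Collecting the sign flips along the way, the symbol is +1.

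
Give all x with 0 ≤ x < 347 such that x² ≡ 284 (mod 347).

100, 247

Since 347 ≡ 3 (mod 4), a square root of 284 is 284^((347+1)/4) = 284^87 mod 347.
Repeated squaring: 284^2≡152, 284^4≡202, 284^8≡205, 284^16≡38, 284^32≡56, 284^64≡13 (mod 347).
284^87 = 284^(64+16+4+2+1) ≡ 100 (mod 347).
Check: 100² = 10000 ≡ 284 (mod 347). The two roots are 100 and 247.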